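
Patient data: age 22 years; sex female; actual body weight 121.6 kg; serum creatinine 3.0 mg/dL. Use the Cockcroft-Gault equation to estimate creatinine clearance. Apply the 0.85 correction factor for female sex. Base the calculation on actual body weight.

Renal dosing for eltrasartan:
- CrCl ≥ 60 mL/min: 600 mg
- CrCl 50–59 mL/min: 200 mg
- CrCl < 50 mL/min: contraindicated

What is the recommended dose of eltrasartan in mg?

CrCl = (140 − 22) × 121.6 / (72 × 3) × 0.85 = 14348.8 / 216.00 × 0.85 ≈ 56.5 mL/min
CrCl ≈ 56 mL/min → bracket 50–59 mL/min.
Dose for this bracket: 200 mg.

200 mg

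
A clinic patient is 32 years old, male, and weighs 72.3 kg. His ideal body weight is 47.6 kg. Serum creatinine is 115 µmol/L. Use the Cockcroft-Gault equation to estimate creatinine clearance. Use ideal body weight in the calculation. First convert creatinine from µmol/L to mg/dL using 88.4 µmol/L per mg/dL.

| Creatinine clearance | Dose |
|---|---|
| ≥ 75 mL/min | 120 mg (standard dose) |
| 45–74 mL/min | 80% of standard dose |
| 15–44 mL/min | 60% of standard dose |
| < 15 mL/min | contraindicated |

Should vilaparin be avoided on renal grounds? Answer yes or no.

SCr = 115 / 88.4 = 1.301 mg/dL
CrCl = (140 − 32) × 47.6 / (72 × 1.301) = 5140.8 / 93.67 ≈ 54.9 mL/min
CrCl ≈ 55 mL/min, which is ≥ 15 mL/min.

no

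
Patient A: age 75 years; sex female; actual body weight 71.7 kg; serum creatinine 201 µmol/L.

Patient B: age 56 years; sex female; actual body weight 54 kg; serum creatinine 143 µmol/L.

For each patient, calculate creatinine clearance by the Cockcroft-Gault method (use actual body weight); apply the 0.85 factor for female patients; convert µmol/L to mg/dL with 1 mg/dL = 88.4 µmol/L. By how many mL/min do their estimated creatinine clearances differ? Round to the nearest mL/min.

9 mL/min

Patient A: SCr = 201 / 88.4 = 2.274 mg/dL
Patient A: CrCl = (140 − 75) × 71.7 / (72 × 2.274) × 0.85 = 4660.5 / 163.73 × 0.85 ≈ 24.2 mL/min
Patient B: SCr = 143 / 88.4 = 1.618 mg/dL
Patient B: CrCl = (140 − 56) × 54 / (72 × 1.618) × 0.85 = 4536.0 / 116.50 × 0.85 ≈ 33.1 mL/min
|24.2 − 33.1| = 8.9 mL/min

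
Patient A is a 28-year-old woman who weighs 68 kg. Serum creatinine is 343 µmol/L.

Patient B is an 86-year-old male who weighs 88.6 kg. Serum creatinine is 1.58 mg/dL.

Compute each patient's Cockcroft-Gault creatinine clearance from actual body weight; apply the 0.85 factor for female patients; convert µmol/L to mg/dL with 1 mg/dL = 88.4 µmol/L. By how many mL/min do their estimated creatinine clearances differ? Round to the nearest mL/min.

19 mL/min

Patient A: SCr = 343 / 88.4 = 3.88 mg/dL
Patient A: CrCl = (140 − 28) × 68 / (72 × 3.88) × 0.85 = 7616.0 / 279.36 × 0.85 ≈ 23.2 mL/min
Patient B: CrCl = (140 − 86) × 88.6 / (72 × 1.58) = 4784.4 / 113.76 ≈ 42.1 mL/min
|23.2 − 42.1| = 18.9 mL/min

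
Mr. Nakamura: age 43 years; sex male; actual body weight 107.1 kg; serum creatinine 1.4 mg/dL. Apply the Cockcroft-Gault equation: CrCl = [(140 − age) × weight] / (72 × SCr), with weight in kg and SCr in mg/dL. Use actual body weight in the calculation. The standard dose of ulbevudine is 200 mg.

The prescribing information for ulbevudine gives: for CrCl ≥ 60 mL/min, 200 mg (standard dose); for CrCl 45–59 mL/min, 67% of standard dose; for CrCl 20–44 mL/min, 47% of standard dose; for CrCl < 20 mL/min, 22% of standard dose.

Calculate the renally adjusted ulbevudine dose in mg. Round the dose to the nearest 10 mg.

CrCl = (140 − 43) × 107.1 / (72 × 1.4) = 10388.7 / 100.80 ≈ 103.1 mL/min
CrCl ≈ 103 mL/min → bracket ≥ 60 mL/min.
100% of 200 mg = 200 mg

200 mg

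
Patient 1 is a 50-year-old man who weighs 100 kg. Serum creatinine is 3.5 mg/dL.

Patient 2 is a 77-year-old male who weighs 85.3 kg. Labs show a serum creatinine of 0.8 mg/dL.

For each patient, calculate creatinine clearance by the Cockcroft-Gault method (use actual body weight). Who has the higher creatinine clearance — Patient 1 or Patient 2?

Patient 2

Patient 1: CrCl = (140 − 50) × 100 / (72 × 3.5) = 9000.0 / 252.00 ≈ 35.7 mL/min
Patient 2: CrCl = (140 − 77) × 85.3 / (72 × 0.8) = 5373.9 / 57.60 ≈ 93.3 mL/min
35.7 vs 93.3 mL/min → Patient 2 is higher.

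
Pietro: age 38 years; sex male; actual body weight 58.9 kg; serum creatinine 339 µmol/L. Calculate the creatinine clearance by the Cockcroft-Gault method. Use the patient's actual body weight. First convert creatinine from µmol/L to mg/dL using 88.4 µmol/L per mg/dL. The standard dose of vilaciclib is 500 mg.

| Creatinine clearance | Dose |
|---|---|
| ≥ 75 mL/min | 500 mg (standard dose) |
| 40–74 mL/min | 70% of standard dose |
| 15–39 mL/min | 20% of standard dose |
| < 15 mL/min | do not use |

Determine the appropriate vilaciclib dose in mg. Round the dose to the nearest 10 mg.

100 mg

SCr = 339 / 88.4 = 3.835 mg/dL
CrCl = (140 − 38) × 58.9 / (72 × 3.835) = 6007.8 / 276.12 ≈ 21.8 mL/min
CrCl ≈ 22 mL/min → bracket 15–39 mL/min.
20% of 500 mg = 100 mg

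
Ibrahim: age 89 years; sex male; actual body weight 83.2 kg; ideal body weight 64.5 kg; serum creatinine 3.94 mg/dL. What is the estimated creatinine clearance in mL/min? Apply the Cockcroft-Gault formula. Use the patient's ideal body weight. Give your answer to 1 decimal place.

CrCl = (140 − 89) × 64.5 / (72 × 3.94) = 3289.5 / 283.68 ≈ 11.6 mL/min

11.6 mL/min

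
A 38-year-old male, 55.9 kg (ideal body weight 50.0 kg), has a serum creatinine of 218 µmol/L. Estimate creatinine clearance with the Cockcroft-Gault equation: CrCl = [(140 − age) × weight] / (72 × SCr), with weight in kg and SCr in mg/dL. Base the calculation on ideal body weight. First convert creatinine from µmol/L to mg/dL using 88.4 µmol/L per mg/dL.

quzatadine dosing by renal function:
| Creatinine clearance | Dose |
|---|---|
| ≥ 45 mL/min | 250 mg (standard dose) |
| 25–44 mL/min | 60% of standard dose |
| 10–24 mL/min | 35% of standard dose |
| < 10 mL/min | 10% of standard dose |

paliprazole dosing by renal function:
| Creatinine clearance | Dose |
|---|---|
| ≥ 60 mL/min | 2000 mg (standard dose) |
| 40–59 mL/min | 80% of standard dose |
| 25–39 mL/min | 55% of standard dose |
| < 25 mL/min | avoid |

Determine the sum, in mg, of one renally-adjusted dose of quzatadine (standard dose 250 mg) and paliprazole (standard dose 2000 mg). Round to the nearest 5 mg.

1250 mg

SCr = 218 / 88.4 = 2.466 mg/dL
CrCl = (140 − 38) × 50 / (72 × 2.466) = 5100.0 / 177.55 ≈ 28.7 mL/min
CrCl ≈ 29 mL/min.
quzatadine: 25–44 mL/min → 60% of 250 mg = 150 mg.
paliprazole: 25–39 mL/min → 55% of 2000 mg = 1100 mg.
Total = 150 + 1100 = 1250 mg.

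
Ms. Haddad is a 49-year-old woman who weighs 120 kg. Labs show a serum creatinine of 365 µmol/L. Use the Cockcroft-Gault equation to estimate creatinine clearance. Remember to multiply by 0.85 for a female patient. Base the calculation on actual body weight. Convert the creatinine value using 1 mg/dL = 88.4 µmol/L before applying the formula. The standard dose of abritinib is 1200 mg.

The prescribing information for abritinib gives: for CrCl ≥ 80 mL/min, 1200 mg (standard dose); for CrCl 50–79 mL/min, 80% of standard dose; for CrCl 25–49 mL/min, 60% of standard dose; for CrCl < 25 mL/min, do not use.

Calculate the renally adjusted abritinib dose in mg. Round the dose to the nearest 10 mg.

SCr = 365 / 88.4 = 4.129 mg/dL
CrCl = (140 − 49) × 120 / (72 × 4.129) × 0.85 = 10920.0 / 297.29 × 0.85 ≈ 31.2 mL/min
CrCl ≈ 31 mL/min → bracket 25–49 mL/min.
60% of 1200 mg = 720 mg

720 mg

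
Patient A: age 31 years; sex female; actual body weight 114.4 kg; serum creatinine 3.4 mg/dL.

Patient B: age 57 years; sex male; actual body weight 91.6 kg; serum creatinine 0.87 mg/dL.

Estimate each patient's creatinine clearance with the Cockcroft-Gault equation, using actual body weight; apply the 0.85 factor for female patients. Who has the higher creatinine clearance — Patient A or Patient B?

Patient A: CrCl = (140 − 31) × 114.4 / (72 × 3.4) × 0.85 = 12469.6 / 244.80 × 0.85 ≈ 43.3 mL/min
Patient B: CrCl = (140 − 57) × 91.6 / (72 × 0.87) = 7602.8 / 62.64 ≈ 121.4 mL/min
43.3 vs 121.4 mL/min → Patient B is higher.

Patient B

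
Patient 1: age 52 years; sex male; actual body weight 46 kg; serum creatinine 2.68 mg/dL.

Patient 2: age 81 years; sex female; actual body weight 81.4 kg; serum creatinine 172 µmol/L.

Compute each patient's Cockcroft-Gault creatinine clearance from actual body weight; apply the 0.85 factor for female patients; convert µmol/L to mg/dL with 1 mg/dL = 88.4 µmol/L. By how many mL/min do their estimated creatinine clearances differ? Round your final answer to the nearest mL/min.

Patient 1: CrCl = (140 − 52) × 46 / (72 × 2.68) = 4048.0 / 192.96 ≈ 21.0 mL/min
Patient 2: SCr = 172 / 88.4 = 1.946 mg/dL
Patient 2: CrCl = (140 − 81) × 81.4 / (72 × 1.946) × 0.85 = 4802.6 / 140.11 × 0.85 ≈ 29.1 mL/min
|21.0 − 29.1| = 8.1 mL/min

8 mL/min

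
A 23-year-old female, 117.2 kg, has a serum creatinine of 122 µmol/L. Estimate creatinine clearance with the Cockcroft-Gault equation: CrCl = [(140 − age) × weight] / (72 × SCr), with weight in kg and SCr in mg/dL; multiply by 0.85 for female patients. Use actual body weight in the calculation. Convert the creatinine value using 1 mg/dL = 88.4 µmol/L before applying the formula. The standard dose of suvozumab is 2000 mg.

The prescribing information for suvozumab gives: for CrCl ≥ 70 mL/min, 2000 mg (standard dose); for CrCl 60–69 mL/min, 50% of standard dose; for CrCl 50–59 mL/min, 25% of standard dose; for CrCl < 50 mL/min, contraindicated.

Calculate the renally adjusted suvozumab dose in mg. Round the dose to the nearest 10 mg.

SCr = 122 / 88.4 = 1.38 mg/dL
CrCl = (140 − 23) × 117.2 / (72 × 1.38) × 0.85 = 13712.4 / 99.36 × 0.85 ≈ 117.3 mL/min
CrCl ≈ 117 mL/min → bracket ≥ 70 mL/min.
100% of 2000 mg = 2000 mg

2000 mg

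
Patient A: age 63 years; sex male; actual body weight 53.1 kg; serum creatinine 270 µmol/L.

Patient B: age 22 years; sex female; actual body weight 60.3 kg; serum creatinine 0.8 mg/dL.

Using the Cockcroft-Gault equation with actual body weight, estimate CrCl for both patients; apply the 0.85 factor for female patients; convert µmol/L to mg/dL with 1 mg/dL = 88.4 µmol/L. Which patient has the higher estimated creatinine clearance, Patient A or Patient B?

Patient A: SCr = 270 / 88.4 = 3.054 mg/dL
Patient A: CrCl = (140 − 63) × 53.1 / (72 × 3.054) = 4088.7 / 219.89 ≈ 18.6 mL/min
Patient B: CrCl = (140 − 22) × 60.3 / (72 × 0.8) × 0.85 = 7115.4 / 57.60 × 0.85 ≈ 105.0 mL/min
18.6 vs 105.0 mL/min → Patient B is higher.

Patient B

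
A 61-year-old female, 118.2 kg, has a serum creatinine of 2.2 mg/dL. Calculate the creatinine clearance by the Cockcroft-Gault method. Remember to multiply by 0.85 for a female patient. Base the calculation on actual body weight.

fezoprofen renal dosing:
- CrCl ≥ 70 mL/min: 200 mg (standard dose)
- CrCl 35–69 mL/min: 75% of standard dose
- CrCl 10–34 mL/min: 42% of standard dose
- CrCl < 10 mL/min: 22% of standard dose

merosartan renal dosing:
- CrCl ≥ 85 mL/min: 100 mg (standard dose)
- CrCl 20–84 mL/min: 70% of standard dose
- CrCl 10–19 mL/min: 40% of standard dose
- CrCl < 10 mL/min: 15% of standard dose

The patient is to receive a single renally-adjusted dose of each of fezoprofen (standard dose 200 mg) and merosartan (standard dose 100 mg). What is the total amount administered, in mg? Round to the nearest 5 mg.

CrCl = (140 − 61) × 118.2 / (72 × 2.2) × 0.85 = 9337.8 / 158.40 × 0.85 ≈ 50.1 mL/min
CrCl ≈ 50 mL/min.
fezoprofen: 35–69 mL/min → 75% of 200 mg = 150 mg.
merosartan: 20–84 mL/min → 70% of 100 mg = 70 mg.
Total = 150 + 70 = 220 mg.

220 mg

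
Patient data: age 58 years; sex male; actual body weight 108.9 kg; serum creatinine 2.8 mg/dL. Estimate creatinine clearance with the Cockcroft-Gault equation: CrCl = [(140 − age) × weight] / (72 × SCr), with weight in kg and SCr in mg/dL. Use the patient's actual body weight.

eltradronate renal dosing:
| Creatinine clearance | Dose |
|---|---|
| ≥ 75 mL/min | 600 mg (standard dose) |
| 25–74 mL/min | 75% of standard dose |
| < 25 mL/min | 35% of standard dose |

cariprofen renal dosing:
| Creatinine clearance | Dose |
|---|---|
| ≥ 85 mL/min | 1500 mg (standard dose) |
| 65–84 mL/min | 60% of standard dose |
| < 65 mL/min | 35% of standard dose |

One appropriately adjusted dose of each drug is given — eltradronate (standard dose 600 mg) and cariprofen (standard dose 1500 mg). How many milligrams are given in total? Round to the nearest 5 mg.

CrCl = (140 − 58) × 108.9 / (72 × 2.8) = 8929.8 / 201.60 ≈ 44.3 mL/min
CrCl ≈ 44 mL/min.
eltradronate: 25–74 mL/min → 75% of 600 mg = 450 mg.
cariprofen: < 65 mL/min → 35% of 1500 mg = 525 mg.
Total = 450 + 525 = 975 mg.

975 mg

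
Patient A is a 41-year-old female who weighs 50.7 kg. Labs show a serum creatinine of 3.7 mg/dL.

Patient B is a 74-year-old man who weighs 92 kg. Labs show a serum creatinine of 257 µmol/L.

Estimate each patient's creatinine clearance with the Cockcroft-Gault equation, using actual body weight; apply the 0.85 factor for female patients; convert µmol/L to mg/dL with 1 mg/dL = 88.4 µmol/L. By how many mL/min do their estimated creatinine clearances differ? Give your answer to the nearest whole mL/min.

Patient A: CrCl = (140 − 41) × 50.7 / (72 × 3.7) × 0.85 = 5019.3 / 266.40 × 0.85 ≈ 16.0 mL/min
Patient B: SCr = 257 / 88.4 = 2.907 mg/dL
Patient B: CrCl = (140 − 74) × 92 / (72 × 2.907) = 6072.0 / 209.30 ≈ 29.0 mL/min
|16.0 − 29.0| = 13.0 mL/min

13 mL/min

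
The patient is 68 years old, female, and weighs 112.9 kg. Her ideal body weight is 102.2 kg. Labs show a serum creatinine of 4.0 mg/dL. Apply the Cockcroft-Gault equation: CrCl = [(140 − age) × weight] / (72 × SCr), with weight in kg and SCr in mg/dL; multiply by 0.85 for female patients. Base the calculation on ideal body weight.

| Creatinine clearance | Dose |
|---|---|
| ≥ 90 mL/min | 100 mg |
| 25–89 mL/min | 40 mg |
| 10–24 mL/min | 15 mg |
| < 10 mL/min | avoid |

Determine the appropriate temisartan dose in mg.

15 mg

CrCl = (140 − 68) × 102.2 / (72 × 4) × 0.85 = 7358.4 / 288.00 × 0.85 ≈ 21.7 mL/min
CrCl ≈ 22 mL/min → bracket 10–24 mL/min.
Dose for this bracket: 15 mg.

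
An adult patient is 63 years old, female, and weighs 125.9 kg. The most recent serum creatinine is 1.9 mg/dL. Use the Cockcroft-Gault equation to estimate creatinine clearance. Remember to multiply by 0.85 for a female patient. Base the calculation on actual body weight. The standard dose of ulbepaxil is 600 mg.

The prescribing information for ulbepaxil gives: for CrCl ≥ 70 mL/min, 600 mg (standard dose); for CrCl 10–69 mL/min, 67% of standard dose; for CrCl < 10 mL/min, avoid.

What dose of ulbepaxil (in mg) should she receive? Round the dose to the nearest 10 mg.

400 mg

CrCl = (140 − 63) × 125.9 / (72 × 1.9) × 0.85 = 9694.3 / 136.80 × 0.85 ≈ 60.2 mL/min
CrCl ≈ 60 mL/min → bracket 10–69 mL/min.
67% of 600 mg = 402 mg → 400 mg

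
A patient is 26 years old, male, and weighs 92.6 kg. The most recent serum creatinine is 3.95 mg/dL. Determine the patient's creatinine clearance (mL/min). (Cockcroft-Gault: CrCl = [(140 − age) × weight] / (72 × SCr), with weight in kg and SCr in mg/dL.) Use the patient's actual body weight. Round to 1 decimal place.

CrCl = (140 − 26) × 92.6 / (72 × 3.95) = 10556.4 / 284.40 ≈ 37.1 mL/min

37.1 mL/min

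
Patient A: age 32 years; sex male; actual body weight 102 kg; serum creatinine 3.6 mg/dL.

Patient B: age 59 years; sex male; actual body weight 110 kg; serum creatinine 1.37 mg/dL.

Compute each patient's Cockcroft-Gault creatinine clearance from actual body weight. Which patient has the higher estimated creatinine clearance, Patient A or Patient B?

Patient A: CrCl = (140 − 32) × 102 / (72 × 3.6) = 11016.0 / 259.20 ≈ 42.5 mL/min
Patient B: CrCl = (140 − 59) × 110 / (72 × 1.37) = 8910.0 / 98.64 ≈ 90.3 mL/min
42.5 vs 90.3 mL/min → Patient B is higher.

Patient B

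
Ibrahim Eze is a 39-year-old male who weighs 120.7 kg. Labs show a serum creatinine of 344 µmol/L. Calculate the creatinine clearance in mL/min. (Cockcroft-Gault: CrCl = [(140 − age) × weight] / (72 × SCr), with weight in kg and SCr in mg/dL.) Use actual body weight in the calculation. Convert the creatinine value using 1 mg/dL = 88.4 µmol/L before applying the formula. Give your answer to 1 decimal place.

SCr = 344 / 88.4 = 3.891 mg/dL
CrCl = (140 − 39) × 120.7 / (72 × 3.891) = 12190.7 / 280.15 ≈ 43.5 mL/min

43.5 mL/min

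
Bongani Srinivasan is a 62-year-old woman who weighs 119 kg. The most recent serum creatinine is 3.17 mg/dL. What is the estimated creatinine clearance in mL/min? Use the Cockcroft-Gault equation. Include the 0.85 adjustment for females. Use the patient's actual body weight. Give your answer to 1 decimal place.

34.6 mL/min

CrCl = (140 − 62) × 119 / (72 × 3.17) × 0.85 = 9282.0 / 228.24 × 0.85 ≈ 34.6 mL/min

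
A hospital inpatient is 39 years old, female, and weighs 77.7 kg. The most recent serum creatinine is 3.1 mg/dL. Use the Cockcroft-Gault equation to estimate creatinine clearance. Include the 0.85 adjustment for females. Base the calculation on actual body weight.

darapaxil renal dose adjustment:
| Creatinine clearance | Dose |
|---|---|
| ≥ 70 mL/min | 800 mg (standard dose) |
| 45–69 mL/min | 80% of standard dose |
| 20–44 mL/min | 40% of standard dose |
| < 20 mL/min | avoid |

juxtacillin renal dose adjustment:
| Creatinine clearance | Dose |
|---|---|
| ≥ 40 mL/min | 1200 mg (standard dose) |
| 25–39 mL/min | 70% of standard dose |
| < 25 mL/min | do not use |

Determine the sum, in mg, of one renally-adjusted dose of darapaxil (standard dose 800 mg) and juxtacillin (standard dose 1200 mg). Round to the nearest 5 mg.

CrCl = (140 − 39) × 77.7 / (72 × 3.1) × 0.85 = 7847.7 / 223.20 × 0.85 ≈ 29.9 mL/min
CrCl ≈ 30 mL/min.
darapaxil: 20–44 mL/min → 40% of 800 mg = 320 mg.
juxtacillin: 25–39 mL/min → 70% of 1200 mg = 840 mg.
Total = 320 + 840 = 1160 mg.

1160 mg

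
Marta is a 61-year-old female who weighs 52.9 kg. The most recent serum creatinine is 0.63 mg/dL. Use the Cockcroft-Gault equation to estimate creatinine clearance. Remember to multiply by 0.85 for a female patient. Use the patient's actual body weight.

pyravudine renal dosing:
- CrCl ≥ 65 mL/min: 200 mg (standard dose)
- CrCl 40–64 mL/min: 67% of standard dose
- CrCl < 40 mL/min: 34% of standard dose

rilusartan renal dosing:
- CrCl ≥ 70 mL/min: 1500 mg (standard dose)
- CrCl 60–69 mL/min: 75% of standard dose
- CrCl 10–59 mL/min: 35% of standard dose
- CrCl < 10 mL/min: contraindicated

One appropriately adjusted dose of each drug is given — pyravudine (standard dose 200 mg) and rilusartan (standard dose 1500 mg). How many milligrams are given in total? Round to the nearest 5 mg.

1700 mg

CrCl = (140 − 61) × 52.9 / (72 × 0.63) × 0.85 = 4179.1 / 45.36 × 0.85 ≈ 78.3 mL/min
CrCl ≈ 78 mL/min.
pyravudine: ≥ 65 mL/min → 100% of 200 mg = 200 mg.
rilusartan: ≥ 70 mL/min → 100% of 1500 mg = 1500 mg.
Total = 200 + 1500 = 1700 mg.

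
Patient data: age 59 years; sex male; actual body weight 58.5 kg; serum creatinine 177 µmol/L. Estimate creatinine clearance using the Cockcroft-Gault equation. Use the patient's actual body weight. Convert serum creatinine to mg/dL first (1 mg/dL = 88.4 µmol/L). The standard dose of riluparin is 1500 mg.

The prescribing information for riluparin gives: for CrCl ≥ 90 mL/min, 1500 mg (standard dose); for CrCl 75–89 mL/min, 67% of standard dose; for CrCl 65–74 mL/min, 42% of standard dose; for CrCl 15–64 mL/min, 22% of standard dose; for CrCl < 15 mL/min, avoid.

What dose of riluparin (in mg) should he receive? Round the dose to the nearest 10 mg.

SCr = 177 / 88.4 = 2.002 mg/dL
CrCl = (140 − 59) × 58.5 / (72 × 2.002) = 4738.5 / 144.14 ≈ 32.9 mL/min
CrCl ≈ 33 mL/min → bracket 15–64 mL/min.
22% of 1500 mg = 330 mg

330 mg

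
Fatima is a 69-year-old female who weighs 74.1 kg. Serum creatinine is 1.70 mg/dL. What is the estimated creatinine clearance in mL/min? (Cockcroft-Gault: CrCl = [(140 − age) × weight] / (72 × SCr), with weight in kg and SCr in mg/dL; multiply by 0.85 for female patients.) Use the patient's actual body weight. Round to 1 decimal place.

36.5 mL/min

CrCl = (140 − 69) × 74.1 / (72 × 1.7) × 0.85 = 5261.1 / 122.40 × 0.85 ≈ 36.5 mL/min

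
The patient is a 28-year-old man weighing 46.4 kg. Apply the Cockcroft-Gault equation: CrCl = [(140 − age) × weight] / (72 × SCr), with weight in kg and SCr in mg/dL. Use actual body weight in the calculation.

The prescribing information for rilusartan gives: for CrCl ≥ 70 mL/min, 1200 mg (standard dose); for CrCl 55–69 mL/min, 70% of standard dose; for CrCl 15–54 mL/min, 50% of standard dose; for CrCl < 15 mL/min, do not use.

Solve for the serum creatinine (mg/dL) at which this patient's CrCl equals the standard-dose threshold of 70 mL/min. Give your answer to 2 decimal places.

Standard dose requires CrCl ≥ 70 mL/min.
Set (140 − 28) × 46.4 / (72 × SCr) = 70
SCr = (140 − 28) × 46.4 / (72 × 70) = 1.031 mg/dL

1.03 mg/dL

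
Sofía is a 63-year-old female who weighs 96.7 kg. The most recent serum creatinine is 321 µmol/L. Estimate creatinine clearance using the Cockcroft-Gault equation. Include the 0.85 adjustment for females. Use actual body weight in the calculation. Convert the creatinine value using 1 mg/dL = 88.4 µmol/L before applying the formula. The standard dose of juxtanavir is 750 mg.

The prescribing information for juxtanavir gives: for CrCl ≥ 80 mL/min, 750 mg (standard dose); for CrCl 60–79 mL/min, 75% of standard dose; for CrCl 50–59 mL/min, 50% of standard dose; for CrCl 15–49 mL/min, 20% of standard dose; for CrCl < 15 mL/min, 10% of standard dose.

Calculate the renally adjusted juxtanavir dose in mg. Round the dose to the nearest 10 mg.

SCr = 321 / 88.4 = 3.631 mg/dL
CrCl = (140 − 63) × 96.7 / (72 × 3.631) × 0.85 = 7445.9 / 261.43 × 0.85 ≈ 24.2 mL/min
CrCl ≈ 24 mL/min → bracket 15–49 mL/min.
20% of 750 mg = 150 mg

150 mg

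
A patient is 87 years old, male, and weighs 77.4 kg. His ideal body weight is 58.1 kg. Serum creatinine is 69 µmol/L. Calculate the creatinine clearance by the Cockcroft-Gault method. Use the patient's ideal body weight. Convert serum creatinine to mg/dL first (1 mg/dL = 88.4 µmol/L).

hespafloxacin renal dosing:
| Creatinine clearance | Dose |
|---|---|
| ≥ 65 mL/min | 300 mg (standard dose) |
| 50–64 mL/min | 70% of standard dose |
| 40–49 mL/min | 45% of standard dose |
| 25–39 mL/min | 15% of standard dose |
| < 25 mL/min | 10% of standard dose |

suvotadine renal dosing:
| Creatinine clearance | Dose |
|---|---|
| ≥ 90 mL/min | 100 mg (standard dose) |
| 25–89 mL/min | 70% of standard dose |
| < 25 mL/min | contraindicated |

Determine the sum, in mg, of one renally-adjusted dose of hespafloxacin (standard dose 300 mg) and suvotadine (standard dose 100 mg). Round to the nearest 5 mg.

280 mg

SCr = 69 / 88.4 = 0.781 mg/dL
CrCl = (140 − 87) × 58.1 / (72 × 0.781) = 3079.3 / 56.23 ≈ 54.8 mL/min
CrCl ≈ 55 mL/min.
hespafloxacin: 50–64 mL/min → 70% of 300 mg = 210 mg.
suvotadine: 25–89 mL/min → 70% of 100 mg = 70 mg.
Total = 210 + 70 = 280 mg.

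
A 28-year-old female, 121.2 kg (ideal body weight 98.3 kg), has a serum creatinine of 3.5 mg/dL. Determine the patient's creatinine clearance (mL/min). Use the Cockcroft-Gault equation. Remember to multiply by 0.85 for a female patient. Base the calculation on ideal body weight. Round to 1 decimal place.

37.1 mL/min

CrCl = (140 − 28) × 98.3 / (72 × 3.5) × 0.85 = 11009.6 / 252.00 × 0.85 ≈ 37.1 mL/min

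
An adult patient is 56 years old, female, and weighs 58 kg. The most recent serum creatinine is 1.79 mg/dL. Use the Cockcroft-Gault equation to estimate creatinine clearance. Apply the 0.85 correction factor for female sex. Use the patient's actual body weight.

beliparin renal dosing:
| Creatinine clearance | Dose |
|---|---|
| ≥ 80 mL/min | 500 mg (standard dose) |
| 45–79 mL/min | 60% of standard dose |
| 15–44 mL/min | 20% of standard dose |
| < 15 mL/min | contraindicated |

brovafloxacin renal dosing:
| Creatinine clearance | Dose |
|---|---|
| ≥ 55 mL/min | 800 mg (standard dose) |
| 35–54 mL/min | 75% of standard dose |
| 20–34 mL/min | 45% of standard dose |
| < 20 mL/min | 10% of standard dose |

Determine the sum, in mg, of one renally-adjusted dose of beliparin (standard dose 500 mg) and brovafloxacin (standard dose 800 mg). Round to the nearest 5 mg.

CrCl = (140 − 56) × 58 / (72 × 1.79) × 0.85 = 4872.0 / 128.88 × 0.85 ≈ 32.1 mL/min
CrCl ≈ 32 mL/min.
beliparin: 15–44 mL/min → 20% of 500 mg = 100 mg.
brovafloxacin: 20–34 mL/min → 45% of 800 mg = 360 mg.
Total = 100 + 360 = 460 mg.

460 mg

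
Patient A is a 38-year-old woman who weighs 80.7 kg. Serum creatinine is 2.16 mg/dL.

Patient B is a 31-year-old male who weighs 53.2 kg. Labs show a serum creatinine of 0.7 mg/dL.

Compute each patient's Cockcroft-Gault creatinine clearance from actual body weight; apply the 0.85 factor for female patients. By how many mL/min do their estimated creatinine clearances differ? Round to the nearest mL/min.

Patient A: CrCl = (140 − 38) × 80.7 / (72 × 2.16) × 0.85 = 8231.4 / 155.52 × 0.85 ≈ 45.0 mL/min
Patient B: CrCl = (140 − 31) × 53.2 / (72 × 0.7) = 5798.8 / 50.40 ≈ 115.1 mL/min
|45.0 − 115.1| = 70.1 mL/min

70 mL/min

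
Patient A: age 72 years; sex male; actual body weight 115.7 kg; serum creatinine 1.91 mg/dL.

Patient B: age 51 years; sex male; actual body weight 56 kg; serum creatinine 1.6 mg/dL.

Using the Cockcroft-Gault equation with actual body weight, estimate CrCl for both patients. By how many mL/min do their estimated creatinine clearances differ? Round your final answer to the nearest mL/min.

Patient A: CrCl = (140 − 72) × 115.7 / (72 × 1.91) = 7867.6 / 137.52 ≈ 57.2 mL/min
Patient B: CrCl = (140 − 51) × 56 / (72 × 1.6) = 4984.0 / 115.20 ≈ 43.3 mL/min
|57.2 − 43.3| = 13.9 mL/min

14 mL/min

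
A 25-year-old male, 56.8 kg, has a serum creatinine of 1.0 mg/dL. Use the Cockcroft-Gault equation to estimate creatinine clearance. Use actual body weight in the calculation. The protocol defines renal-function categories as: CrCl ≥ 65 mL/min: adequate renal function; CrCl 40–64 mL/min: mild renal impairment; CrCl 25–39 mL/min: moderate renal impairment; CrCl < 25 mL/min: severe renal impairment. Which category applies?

adequate renal function

CrCl = (140 − 25) × 56.8 / (72 × 1) = 6532.0 / 72.00 ≈ 90.7 mL/min
91 mL/min falls in the 'adequate renal function' range.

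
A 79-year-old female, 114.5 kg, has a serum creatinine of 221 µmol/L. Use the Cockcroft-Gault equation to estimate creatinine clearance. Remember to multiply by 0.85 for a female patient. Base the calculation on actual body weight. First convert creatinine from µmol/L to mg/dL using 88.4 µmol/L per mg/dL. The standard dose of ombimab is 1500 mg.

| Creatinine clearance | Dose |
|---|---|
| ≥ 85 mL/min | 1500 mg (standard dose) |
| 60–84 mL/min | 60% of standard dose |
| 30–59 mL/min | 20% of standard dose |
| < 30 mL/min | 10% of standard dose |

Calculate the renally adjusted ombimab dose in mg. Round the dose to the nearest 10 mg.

SCr = 221 / 88.4 = 2.5 mg/dL
CrCl = (140 − 79) × 114.5 / (72 × 2.5) × 0.85 = 6984.5 / 180.00 × 0.85 ≈ 33.0 mL/min
CrCl ≈ 33 mL/min → bracket 30–59 mL/min.
20% of 1500 mg = 300 mg

300 mg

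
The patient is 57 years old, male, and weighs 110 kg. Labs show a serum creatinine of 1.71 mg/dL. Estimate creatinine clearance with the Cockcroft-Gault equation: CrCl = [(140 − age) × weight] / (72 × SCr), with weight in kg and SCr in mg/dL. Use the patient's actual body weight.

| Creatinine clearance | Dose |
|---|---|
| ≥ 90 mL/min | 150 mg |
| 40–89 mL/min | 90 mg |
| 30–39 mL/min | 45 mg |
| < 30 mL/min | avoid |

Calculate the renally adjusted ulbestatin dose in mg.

CrCl = (140 − 57) × 110 / (72 × 1.71) = 9130.0 / 123.12 ≈ 74.2 mL/min
CrCl ≈ 74 mL/min → bracket 40–89 mL/min.
Dose for this bracket: 90 mg.

90 mg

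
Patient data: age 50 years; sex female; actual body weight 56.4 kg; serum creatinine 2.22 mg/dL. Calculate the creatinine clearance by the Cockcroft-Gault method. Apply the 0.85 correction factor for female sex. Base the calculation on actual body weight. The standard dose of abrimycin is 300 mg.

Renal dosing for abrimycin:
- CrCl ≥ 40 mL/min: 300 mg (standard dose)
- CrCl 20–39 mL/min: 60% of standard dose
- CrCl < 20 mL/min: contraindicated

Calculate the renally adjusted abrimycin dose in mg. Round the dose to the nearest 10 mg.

CrCl = (140 − 50) × 56.4 / (72 × 2.22) × 0.85 = 5076.0 / 159.84 × 0.85 ≈ 27.0 mL/min
CrCl ≈ 27 mL/min → bracket 20–39 mL/min.
60% of 300 mg = 180 mg

180 mg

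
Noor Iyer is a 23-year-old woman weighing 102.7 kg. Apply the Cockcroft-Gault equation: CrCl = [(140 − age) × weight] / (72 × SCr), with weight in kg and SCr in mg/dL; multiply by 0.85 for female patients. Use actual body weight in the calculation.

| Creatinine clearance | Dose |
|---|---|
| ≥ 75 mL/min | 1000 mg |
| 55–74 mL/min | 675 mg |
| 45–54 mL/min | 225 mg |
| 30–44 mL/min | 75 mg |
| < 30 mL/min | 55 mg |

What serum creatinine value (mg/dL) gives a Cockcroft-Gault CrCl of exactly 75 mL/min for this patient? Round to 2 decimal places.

1.89 mg/dL

Standard dose requires CrCl ≥ 75 mL/min.
Set (140 − 23) × 102.7 × 0.85 / (72 × SCr) = 75
SCr = (140 − 23) × 102.7 × 0.85 / (72 × 75) = 1.891 mg/dL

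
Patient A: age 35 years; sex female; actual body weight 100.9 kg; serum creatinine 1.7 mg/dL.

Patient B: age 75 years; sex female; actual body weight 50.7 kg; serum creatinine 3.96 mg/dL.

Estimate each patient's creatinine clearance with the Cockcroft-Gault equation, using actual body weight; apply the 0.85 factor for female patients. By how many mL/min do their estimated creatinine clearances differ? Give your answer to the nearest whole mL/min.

64 mL/min

Patient A: CrCl = (140 − 35) × 100.9 / (72 × 1.7) × 0.85 = 10594.5 / 122.40 × 0.85 ≈ 73.6 mL/min
Patient B: CrCl = (140 − 75) × 50.7 / (72 × 3.96) × 0.85 = 3295.5 / 285.12 × 0.85 ≈ 9.8 mL/min
|73.6 − 9.8| = 63.8 mL/min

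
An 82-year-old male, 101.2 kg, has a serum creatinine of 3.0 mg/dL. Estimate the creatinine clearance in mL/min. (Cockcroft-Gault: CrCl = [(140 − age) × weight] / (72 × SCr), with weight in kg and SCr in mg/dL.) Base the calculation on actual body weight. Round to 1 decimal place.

27.2 mL/min

CrCl = (140 − 82) × 101.2 / (72 × 3) = 5869.6 / 216.00 ≈ 27.2 mL/min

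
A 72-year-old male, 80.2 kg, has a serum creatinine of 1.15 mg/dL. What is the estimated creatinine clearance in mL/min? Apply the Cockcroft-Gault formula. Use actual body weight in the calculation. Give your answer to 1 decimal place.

CrCl = (140 − 72) × 80.2 / (72 × 1.15) = 5453.6 / 82.80 ≈ 65.9 mL/min

65.9 mL/min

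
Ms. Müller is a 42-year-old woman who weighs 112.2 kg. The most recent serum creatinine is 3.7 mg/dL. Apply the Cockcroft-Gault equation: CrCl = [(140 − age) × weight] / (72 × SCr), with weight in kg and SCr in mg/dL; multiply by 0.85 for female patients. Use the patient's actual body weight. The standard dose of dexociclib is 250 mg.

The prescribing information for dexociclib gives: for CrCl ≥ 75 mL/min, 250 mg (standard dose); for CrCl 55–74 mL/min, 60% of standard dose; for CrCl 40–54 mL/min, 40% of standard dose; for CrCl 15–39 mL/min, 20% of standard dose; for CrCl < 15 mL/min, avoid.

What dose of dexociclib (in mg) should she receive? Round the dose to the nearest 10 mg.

50 mg

CrCl = (140 − 42) × 112.2 / (72 × 3.7) × 0.85 = 10995.6 / 266.40 × 0.85 ≈ 35.1 mL/min
CrCl ≈ 35 mL/min → bracket 15–39 mL/min.
20% of 250 mg = 50 mg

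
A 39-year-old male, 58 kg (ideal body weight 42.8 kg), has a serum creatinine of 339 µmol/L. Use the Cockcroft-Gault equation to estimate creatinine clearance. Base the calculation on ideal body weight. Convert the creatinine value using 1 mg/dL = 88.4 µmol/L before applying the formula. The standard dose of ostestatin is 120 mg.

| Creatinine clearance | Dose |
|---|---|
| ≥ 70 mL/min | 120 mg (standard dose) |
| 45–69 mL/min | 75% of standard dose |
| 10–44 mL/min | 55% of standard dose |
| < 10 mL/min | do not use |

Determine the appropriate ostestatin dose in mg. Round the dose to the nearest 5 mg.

SCr = 339 / 88.4 = 3.835 mg/dL
CrCl = (140 − 39) × 42.8 / (72 × 3.835) = 4322.8 / 276.12 ≈ 15.7 mL/min
CrCl ≈ 16 mL/min → bracket 10–44 mL/min.
55% of 120 mg = 66 mg → 65 mg

65 mg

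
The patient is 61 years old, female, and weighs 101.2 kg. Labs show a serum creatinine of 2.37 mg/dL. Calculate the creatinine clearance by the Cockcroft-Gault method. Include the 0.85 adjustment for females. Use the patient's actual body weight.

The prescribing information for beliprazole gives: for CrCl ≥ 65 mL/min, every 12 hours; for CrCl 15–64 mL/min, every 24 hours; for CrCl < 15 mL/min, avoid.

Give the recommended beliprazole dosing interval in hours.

every 24 hours

CrCl = (140 − 61) × 101.2 / (72 × 2.37) × 0.85 = 7994.8 / 170.64 × 0.85 ≈ 39.8 mL/min
CrCl ≈ 40 mL/min → bracket 15–64 mL/min → every 24 hours.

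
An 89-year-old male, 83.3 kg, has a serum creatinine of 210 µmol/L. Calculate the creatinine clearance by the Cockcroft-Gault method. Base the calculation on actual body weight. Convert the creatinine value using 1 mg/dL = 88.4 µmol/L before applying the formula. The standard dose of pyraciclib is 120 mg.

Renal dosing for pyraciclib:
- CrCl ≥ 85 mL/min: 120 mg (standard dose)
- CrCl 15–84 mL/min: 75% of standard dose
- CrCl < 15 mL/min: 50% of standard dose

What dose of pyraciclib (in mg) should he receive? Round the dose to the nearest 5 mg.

SCr = 210 / 88.4 = 2.376 mg/dL
CrCl = (140 − 89) × 83.3 / (72 × 2.376) = 4248.3 / 171.07 ≈ 24.8 mL/min
CrCl ≈ 25 mL/min → bracket 15–84 mL/min.
75% of 120 mg = 90 mg

90 mg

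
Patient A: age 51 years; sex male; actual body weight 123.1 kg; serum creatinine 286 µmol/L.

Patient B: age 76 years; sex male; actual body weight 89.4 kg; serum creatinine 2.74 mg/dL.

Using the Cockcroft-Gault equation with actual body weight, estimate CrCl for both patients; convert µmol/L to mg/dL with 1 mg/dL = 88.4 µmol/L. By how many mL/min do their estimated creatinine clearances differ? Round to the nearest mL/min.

18 mL/min

Patient A: SCr = 286 / 88.4 = 3.235 mg/dL
Patient A: CrCl = (140 − 51) × 123.1 / (72 × 3.235) = 10955.9 / 232.92 ≈ 47.0 mL/min
Patient B: CrCl = (140 − 76) × 89.4 / (72 × 2.74) = 5721.6 / 197.28 ≈ 29.0 mL/min
|47.0 − 29.0| = 18.0 mL/min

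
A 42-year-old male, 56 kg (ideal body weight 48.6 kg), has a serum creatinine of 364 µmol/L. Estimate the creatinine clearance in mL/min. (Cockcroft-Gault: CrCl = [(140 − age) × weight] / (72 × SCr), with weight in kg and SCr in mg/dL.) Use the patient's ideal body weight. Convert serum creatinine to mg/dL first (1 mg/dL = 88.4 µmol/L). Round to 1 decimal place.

SCr = 364 / 88.4 = 4.118 mg/dL
CrCl = (140 − 42) × 48.6 / (72 × 4.118) = 4762.8 / 296.50 ≈ 16.1 mL/min

16.1 mL/min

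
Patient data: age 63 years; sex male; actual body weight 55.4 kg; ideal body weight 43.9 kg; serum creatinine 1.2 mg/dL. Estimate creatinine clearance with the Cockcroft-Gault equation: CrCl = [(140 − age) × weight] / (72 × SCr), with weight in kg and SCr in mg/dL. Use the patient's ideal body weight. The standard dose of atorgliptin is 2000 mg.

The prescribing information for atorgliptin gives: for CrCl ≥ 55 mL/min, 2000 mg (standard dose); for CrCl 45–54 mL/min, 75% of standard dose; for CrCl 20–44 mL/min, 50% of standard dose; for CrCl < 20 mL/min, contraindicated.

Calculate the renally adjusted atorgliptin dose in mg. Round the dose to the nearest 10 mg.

1000 mg

CrCl = (140 − 63) × 43.9 / (72 × 1.2) = 3380.3 / 86.40 ≈ 39.1 mL/min
CrCl ≈ 39 mL/min → bracket 20–44 mL/min.
50% of 2000 mg = 1000 mg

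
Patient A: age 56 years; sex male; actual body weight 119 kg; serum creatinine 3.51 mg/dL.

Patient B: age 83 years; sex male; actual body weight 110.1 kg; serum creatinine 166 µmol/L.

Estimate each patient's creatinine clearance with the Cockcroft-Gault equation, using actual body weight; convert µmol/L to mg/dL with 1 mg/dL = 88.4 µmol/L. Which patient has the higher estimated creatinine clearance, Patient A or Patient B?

Patient A: CrCl = (140 − 56) × 119 / (72 × 3.51) = 9996.0 / 252.72 ≈ 39.6 mL/min
Patient B: SCr = 166 / 88.4 = 1.878 mg/dL
Patient B: CrCl = (140 − 83) × 110.1 / (72 × 1.878) = 6275.7 / 135.22 ≈ 46.4 mL/min
39.6 vs 46.4 mL/min → Patient B is higher.

Patient B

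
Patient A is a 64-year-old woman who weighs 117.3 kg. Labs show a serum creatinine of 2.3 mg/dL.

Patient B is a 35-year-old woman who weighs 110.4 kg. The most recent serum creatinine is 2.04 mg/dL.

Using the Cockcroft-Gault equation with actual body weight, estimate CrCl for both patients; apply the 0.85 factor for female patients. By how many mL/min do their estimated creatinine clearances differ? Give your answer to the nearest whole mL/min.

Patient A: CrCl = (140 − 64) × 117.3 / (72 × 2.3) × 0.85 = 8914.8 / 165.60 × 0.85 ≈ 45.8 mL/min
Patient B: CrCl = (140 − 35) × 110.4 / (72 × 2.04) × 0.85 = 11592.0 / 146.88 × 0.85 ≈ 67.1 mL/min
|45.8 − 67.1| = 21.3 mL/min

21 mL/min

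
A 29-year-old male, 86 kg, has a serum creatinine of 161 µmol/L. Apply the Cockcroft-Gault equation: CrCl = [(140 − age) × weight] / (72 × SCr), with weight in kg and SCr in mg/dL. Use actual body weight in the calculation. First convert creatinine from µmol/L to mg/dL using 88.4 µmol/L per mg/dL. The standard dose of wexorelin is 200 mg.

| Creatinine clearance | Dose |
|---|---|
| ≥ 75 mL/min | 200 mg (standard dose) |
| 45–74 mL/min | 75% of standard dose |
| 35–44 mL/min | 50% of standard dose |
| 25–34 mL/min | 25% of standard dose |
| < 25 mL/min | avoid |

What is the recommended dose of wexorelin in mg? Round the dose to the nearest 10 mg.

SCr = 161 / 88.4 = 1.821 mg/dL
CrCl = (140 − 29) × 86 / (72 × 1.821) = 9546.0 / 131.11 ≈ 72.8 mL/min
CrCl ≈ 73 mL/min → bracket 45–74 mL/min.
75% of 200 mg = 150 mg

150 mg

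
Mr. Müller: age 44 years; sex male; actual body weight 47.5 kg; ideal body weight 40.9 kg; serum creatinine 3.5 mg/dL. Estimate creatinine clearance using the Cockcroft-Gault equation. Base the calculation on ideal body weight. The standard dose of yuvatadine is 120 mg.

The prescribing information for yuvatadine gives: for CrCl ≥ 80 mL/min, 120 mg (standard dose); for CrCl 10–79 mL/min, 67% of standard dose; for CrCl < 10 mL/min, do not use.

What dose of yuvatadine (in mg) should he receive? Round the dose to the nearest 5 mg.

CrCl = (140 − 44) × 40.9 / (72 × 3.5) = 3926.4 / 252.00 ≈ 15.6 mL/min
CrCl ≈ 16 mL/min → bracket 10–79 mL/min.
67% of 120 mg = 80.4 mg → 80 mg

80 mg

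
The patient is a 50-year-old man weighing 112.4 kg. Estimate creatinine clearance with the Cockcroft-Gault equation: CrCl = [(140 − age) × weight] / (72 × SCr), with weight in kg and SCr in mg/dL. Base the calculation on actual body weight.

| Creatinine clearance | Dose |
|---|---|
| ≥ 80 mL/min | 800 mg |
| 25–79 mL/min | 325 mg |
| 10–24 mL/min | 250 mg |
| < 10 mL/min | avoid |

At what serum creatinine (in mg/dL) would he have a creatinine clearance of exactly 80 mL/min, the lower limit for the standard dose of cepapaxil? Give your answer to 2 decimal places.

1.76 mg/dL

Standard dose requires CrCl ≥ 80 mL/min.
Set (140 − 50) × 112.4 / (72 × SCr) = 80
SCr = (140 − 50) × 112.4 / (72 × 80) = 1.756 mg/dL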